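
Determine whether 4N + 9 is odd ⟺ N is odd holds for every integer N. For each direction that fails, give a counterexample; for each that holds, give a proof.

The forward direction fails; the converse holds.

(⟹) This fails: take N = 6. Then 4N + 9 = 33, which is odd, yet N = 6 is even, not odd.

(⟸) Suppose N is odd. Since 4 is even, 4N is even for every N, so 4N + 9 has the same parity as 9, which is odd. Hence 4N + 9 is odd.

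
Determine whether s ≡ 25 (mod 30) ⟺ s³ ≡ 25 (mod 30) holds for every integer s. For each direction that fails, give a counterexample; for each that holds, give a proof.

The biconditional holds.

[⇒] Suppose s ≡ 25 (mod 30). Write s = 30j + 25. Then (30j + 25)³ = 27000j³ + 67500j² + 56250j + 15625 = 30(900j³ + 2250j² + 1875j + 520) + 25, so s³ ≡ 25 (mod 30).

[⇐] Conversely, suppose s³ ≡ 25 (mod 30). The only residue r in {0, …, 29} with r³ ≡ 25 (mod 30) is r = 25, so s ≡ 25 (mod 30).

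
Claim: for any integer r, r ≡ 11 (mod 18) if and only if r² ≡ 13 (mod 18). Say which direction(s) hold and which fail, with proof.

Only the forward implication holds.

(⇐) This fails: take r = 7. Then 7² = 49 ≡ 13 (mod 18), yet 7 ≡ 7 (mod 18), not 11.

(⇒) Suppose r ≡ 11 (mod 18). Write r = 18j + 11. Then (18j + 11)² = 324j² + 396j + 121 = 18(18j² + 22j + 6) + 13, so r² ≡ 13 (mod 18).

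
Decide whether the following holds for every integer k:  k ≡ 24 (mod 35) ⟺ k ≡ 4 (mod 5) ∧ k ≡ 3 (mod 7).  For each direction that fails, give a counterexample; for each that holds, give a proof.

Both directions hold; the statement is true.

(←) If k ≡ 4 (mod 5) and k ≡ 3 (mod 7), then by the Chinese remainder theorem k ≡ 24 (mod 35). This is exactly k ≡ 24 (mod 35).

(→) Suppose k ≡ 24 (mod 35); write k = 35j + 24. Since 5 ∣ 35, reducing mod 5 gives k ≡ 24 ≡ 4 (mod 5); since 7 ∣ 35, reducing mod 7 gives k ≡ 24 ≡ 3 (mod 7).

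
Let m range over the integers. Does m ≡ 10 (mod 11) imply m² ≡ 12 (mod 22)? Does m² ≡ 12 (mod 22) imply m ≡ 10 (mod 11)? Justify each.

(⇒) This fails: take m = 21. Then 21 ≡ 10 (mod 11), but 21² = 441 ≡ 1 (mod 22), not 12.

(⇐) This fails: take m = 12. Then 12² = 144 ≡ 12 (mod 22), yet 12 ≡ 1 (mod 11), not 10.

Neither direction holds.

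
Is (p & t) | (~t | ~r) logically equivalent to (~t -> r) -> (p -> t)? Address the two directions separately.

Neither implication holds.

Forward direction. This fails. Under t = F, r = T, p = T, the left side is true but the right side is false.

Converse. This fails. Under t = T, r = T, p = F, the left side is false but the right side is true.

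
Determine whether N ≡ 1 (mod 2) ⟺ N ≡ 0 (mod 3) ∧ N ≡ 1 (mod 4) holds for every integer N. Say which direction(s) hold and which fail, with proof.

(⇒) This fails: N = 1 gives 1 ≡ 1 (mod 2) but 1 ≡ 1 (mod 3), so the conjunction on the right does not hold.

(⇐) Conversely, if N ≡ 0 (mod 3) and N ≡ 1 (mod 4), then by the Chinese remainder theorem N ≡ 9 (mod 12). Since 9 ≡ 1 (mod 2) and 2 ∣ 12, we get N ≡ 1 (mod 2).

Only the reverse direction holds.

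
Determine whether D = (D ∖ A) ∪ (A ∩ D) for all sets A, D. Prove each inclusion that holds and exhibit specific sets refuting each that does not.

Both inclusions hold.

(⊆) Let x ∈ D. Then either x ∈ D and x ∉ A; or x ∈ A ∩ D. In each case x ∈ (D ∖ A) ∪ (A ∩ D), so D ⊆ (D ∖ A) ∪ (A ∩ D).

(⊇) Let x ∈ (D ∖ A) ∪ (A ∩ D). Then either x ∈ D and x ∉ A; or x ∈ A ∩ D. In each case x ∈ D, so (D ∖ A) ∪ (A ∩ D) ⊆ D.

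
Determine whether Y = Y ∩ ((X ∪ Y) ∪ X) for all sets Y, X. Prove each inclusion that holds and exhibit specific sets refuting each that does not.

(⊆) Let x ∈ Y. Then either x ∈ Y and x ∉ X; or x ∈ Y ∩ X. In each case x ∈ Y ∩ ((X ∪ Y) ∪ X), so Y ⊆ Y ∩ ((X ∪ Y) ∪ X).

(⊇) Let x ∈ Y ∩ ((X ∪ Y) ∪ X). Then either x ∈ Y and x ∉ X; or x ∈ Y ∩ X. In each case x ∈ Y, so Y ∩ ((X ∪ Y) ∪ X) ⊆ Y.

Both inclusions hold; the sets are equal.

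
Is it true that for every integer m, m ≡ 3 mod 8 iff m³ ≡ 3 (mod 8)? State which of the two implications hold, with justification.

Both directions hold.

Converse. Suppose m³ ≡ 3 (mod 8). The only residue r in {0, …, 7} with r³ ≡ 3 (mod 8) is r = 3, so m ≡ 3 (mod 8).

Forward direction. Suppose m ≡ 3 mod 8. Write m = 8j + 3. Then (8j + 3)³ = 512j³ + 576j² + 216j + 27 = 8(64j³ + 72j² + 27j + 3) + 3, so m³ ≡ 3 (mod 8).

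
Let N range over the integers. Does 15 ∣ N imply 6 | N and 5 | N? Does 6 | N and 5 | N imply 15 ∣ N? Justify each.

Only the reverse direction holds.

(→) This fails: take N = 15. Certainly 15 ∣ 15, but 6 ∤ 15.

(←) Suppose 6 ∣ N and 5 ∣ N. Any common multiple of 6 and 5 is a multiple of their lcm; here gcd(6, 5) = 1, so lcm(6, 5) = 6·5 = 30, so 30 ∣ N. Since 15 ∣ 30, it follows that 15 ∣ N.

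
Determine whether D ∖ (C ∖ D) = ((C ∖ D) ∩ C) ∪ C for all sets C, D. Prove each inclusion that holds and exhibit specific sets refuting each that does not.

Neither inclusion holds.

(⊆) This inclusion fails. Take C = ∅, D = {1}; then 1 ∈ D ∖ (C ∖ D) but 1 ∉ ((C ∖ D) ∩ C) ∪ C.

(⊇) This inclusion fails. Take C = {1}, D = ∅; then 1 ∈ ((C ∖ D) ∩ C) ∪ C but 1 ∉ D ∖ (C ∖ D).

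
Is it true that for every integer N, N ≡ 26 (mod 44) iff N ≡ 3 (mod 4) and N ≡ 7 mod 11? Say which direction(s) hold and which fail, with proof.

(→) This fails: N = 26 gives 26 ≡ 26 (mod 44) but 26 ≡ 2 (mod 4), so the conjunction on the right does not hold.

(←) This fails: N = 7 satisfies both congruences on the right (7 ≡ 3 mod 4 and 7 ≡ 7 mod 11) yet 7 ≡ 7 (mod 44), not 26.

(⇒) fails and (⇐) fails.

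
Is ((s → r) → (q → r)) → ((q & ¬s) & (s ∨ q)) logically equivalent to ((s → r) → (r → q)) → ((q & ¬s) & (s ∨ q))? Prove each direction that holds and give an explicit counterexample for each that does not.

The forward direction holds; the converse fails.

(⟹) Assume the antecedent. If q is true, the antecedent forces (q = T, r = F, s = F) or (q = T, r = T, s = F), and the consequent holds there. If q is false, the antecedent cannot hold. Either way the consequent holds.

(⟸) This fails. Under q = F, r = T, s = F, the left side is false but the right side is true.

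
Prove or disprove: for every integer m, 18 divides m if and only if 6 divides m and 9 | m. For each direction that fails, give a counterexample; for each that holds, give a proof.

(⇒) If 18 ∣ m, write m = 18q. Since 18 = 3·6, m = 6·(3q), so 6 ∣ m; and since 18 = 2·9, m = 9·(2q), so 9 ∣ m.

(⇐) Suppose 6 ∣ m and 9 ∣ m. Any common multiple of 6 and 9 is a multiple of their lcm; here lcm(6, 9) = 6·9/gcd(6, 9) = 54/3 = 18, so 18 ∣ m.

Both directions hold.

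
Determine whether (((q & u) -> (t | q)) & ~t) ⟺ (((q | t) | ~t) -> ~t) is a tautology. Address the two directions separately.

Forward direction. Assume the antecedent. If u is true, the antecedent forces (u = T, q = F, t = F) or (u = T, q = T, t = F), and ((q | t) | ~t) -> ~t holds there. If u is false, the antecedent forces (u = F, q = F, t = F) or (u = F, q = T, t = F), and ((q | t) | ~t) -> ~t holds there. Either way ((q | t) | ~t) -> ~t holds.

Converse. Assume the antecedent. If u is true, the antecedent forces (u = T, q = F, t = F) or (u = T, q = T, t = F), and ((q & u) -> (t | q)) & ~t holds there. If u is false, the antecedent forces (u = F, q = F, t = F) or (u = F, q = T, t = F), and ((q & u) -> (t | q)) & ~t holds there. Either way ((q & u) -> (t | q)) & ~t holds.

Both directions hold.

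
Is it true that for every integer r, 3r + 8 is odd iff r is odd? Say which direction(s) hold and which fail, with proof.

Equivalent; both directions hold.

(⟹) Suppose 3r + 8 is odd. Since 3 is odd, 3r and r have the same parity, so 3r + 8 ≡ r + 8 (mod 2). As 8 is even, 3r + 8 is odd exactly when r is odd. Thus r is odd.

(⟸) Conversely, suppose r is odd; write r = 2j + 1. Then 3r + 8 = 3·(2j + 1) + 8 = 2·3j + 11, which is odd.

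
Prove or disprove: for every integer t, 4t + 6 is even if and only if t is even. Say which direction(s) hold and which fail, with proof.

[⇐] Suppose t is even. Since 4 is even, 4t is even for every t, so 4t + 6 has the same parity as 6, which is even. Hence 4t + 6 is even.

[⇒] This fails: take t = 1. Then 4t + 6 = 10, which is even, yet t = 1 is odd, not even.

(⇒) fails; (⇐) holds.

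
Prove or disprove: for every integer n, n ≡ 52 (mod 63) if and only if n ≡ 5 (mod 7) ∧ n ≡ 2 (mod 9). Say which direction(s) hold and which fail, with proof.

Forward direction. This fails: n = 52 gives 52 ≡ 52 (mod 63) but 52 ≡ 3 (mod 7), so the conjunction on the right does not hold.

Converse. This fails: n = 47 satisfies both congruences on the right (47 ≡ 5 mod 7 and 47 ≡ 2 mod 9) yet 47 ≡ 47 (mod 63), not 52.

Both directions fail.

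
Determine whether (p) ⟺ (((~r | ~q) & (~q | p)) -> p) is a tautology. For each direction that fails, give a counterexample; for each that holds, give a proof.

Forward direction. Assume the antecedent. If q is true, ((~r | ~q) & (~q | p)) -> p reduces to true regardless of the other variables. If q is false, the antecedent forces (q = F, p = T, r = F) or (q = F, p = T, r = T), and ((~r | ~q) & (~q | p)) -> p holds there. Either way ((~r | ~q) & (~q | p)) -> p holds.

Converse. This fails. Under q = T, p = F, r = F, the left side is false but the right side is true.

The forward direction holds; the converse fails.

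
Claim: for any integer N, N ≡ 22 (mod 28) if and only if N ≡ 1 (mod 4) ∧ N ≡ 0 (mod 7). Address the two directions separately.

Both directions fail.

(→) This fails: N = 22 gives 22 ≡ 22 (mod 28) but 22 ≡ 2 (mod 4), so the conjunction on the right does not hold.

(←) This fails: N = 21 satisfies both congruences on the right (21 ≡ 1 mod 4 and 21 ≡ 0 mod 7) yet 21 ≡ 21 (mod 28), not 22.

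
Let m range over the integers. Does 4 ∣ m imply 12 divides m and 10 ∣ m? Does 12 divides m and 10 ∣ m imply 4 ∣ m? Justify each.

Only the reverse direction holds.

(⟹) This fails: take m = 4. Certainly 4 ∣ 4, but 12 ∤ 4.

(⟸) Suppose 12 ∣ m and 10 ∣ m. Any common multiple of 12 and 10 is a multiple of their lcm; here lcm(12, 10) = 12·10/gcd(12, 10) = 120/2 = 60, so 60 ∣ m. Since 4 ∣ 60, it follows that 4 ∣ m.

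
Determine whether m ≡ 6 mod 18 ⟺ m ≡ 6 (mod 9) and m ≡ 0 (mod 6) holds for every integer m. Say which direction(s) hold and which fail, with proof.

[⇒] Suppose m ≡ 6 (mod 18); write m = 18j + 6. Since 9 ∣ 18, reducing mod 9 gives m ≡ 6 (mod 9); since 6 ∣ 18, reducing mod 6 gives m ≡ 6 ≡ 0 (mod 6).

[⇐] Conversely, if m ≡ 6 (mod 9) and m ≡ 0 (mod 6), then by the Chinese remainder theorem m ≡ 6 (mod 18). This is exactly m ≡ 6 (mod 18).

Both implications hold.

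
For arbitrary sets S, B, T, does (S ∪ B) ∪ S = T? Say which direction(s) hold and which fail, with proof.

Forward inclusion. This inclusion fails. Take S = {1}, B = ∅, T = ∅; then 1 ∈ (S ∪ B) ∪ S but 1 ∉ T.

Reverse inclusion. This inclusion fails. Take S = ∅, B = ∅, T = {1}; then 1 ∈ T but 1 ∉ (S ∪ B) ∪ S.

(⊆) fails and (⊇) fails.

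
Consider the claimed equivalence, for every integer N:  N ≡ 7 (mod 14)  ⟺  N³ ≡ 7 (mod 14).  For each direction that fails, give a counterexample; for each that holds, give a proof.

Converse. Suppose N³ ≡ 7 (mod 14). The only residue r in {0, …, 13} with r³ ≡ 7 (mod 14) is r = 7, so N ≡ 7 (mod 14).

Forward direction. Suppose N ≡ 7 (mod 14). Write N = 14j + 7. Then (14j + 7)³ = 2744j³ + 4116j² + 2058j + 343 = 14(196j³ + 294j² + 147j + 24) + 7, so N³ ≡ 7 (mod 14).

The biconditional holds.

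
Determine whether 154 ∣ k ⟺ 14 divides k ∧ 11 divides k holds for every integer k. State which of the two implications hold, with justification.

Equivalent; both directions hold.

(⇒) If 154 ∣ k, write k = 154q. Since 154 = 11·14, k = 14·(11q), so 14 ∣ k; and since 154 = 14·11, k = 11·(14q), so 11 ∣ k.

(⇐) Suppose 14 ∣ k and 11 ∣ k. Any common multiple of 14 and 11 is a multiple of their lcm; here gcd(14, 11) = 1, so lcm(14, 11) = 14·11 = 154, so 154 ∣ k.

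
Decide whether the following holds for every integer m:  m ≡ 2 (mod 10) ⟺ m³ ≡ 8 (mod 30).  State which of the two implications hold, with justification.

(⇒) This fails: take m = 12. Then 12 ≡ 2 (mod 10), but 12³ = 1728 ≡ 18 (mod 30), not 8.

(⇐) Conversely, the residues r modulo 30 with r³ ≡ 8 (mod 30) are exactly {2}, and each is ≡ 2 (mod 10).

Not equivalent: only (⇐) holds.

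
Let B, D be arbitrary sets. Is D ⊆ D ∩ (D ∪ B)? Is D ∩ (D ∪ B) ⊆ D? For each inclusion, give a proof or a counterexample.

Both inclusions hold.

(⟹) Let x ∈ D. Then either x ∈ D and x ∉ B; or x ∈ B ∩ D. In each case x ∈ D ∩ (D ∪ B), so D ⊆ D ∩ (D ∪ B).

(⟸) Let x ∈ D ∩ (D ∪ B). Then either x ∈ D and x ∉ B; or x ∈ B ∩ D. In each case x ∈ D, so D ∩ (D ∪ B) ⊆ D.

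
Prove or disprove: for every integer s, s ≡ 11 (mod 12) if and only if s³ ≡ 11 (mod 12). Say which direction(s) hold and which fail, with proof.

Converse. Suppose s³ ≡ 11 (mod 12). The only residue r in {0, …, 11} with r³ ≡ 11 (mod 12) is r = 11, so s ≡ 11 (mod 12).

Forward direction. Suppose s ≡ 11 (mod 12). Write s = 12j + 11. Then (12j + 11)³ = 1728j³ + 4752j² + 4356j + 1331 = 12(144j³ + 396j² + 363j + 110) + 11, so s³ ≡ 11 (mod 12).

Both implications hold.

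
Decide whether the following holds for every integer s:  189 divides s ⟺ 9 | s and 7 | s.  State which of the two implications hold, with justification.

Not equivalent: only (⇒) holds.

(⇒) If 189 ∣ s, write s = 189q. Since 189 = 21·9, s = 9·(21q), so 9 ∣ s; and since 189 = 27·7, s = 7·(27q), so 7 ∣ s.

(⇐) This fails: take s = 63. Both 9 ∣ 63 and 7 ∣ 63, yet 63 is not a multiple of 189 (since 63 = 0·189 + 63), so 189 ∤ 63.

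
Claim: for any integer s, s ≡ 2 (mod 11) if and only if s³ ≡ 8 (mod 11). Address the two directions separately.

(⇒) Suppose s ≡ 2 (mod 11). Write s = 11j + 2. Then (11j + 2)³ = 1331j³ + 726j² + 132j + 8 = 11(121j³ + 66j² + 12j) + 8, so s³ ≡ 8 (mod 11).

(⇐) Conversely, suppose s³ ≡ 8 (mod 11). The only residue r in {0, …, 10} with r³ ≡ 8 (mod 11) is r = 2, so s ≡ 2 (mod 11).

Equivalent; both directions hold.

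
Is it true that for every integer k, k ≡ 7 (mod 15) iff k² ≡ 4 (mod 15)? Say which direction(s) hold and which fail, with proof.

Forward direction. Suppose k ≡ 7 (mod 15). Write k = 15j + 7. Then (15j + 7)² = 225j² + 210j + 49 = 15(15j² + 14j + 3) + 4, so k² ≡ 4 (mod 15).

Converse. This fails: take k = 2. Then 2² = 4 ≡ 4 (mod 15), yet 2 ≡ 2 (mod 15), not 7.

Only the forward direction holds.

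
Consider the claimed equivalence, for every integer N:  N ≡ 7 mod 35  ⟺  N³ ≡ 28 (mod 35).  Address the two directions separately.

(⇒) Suppose N ≡ 7 mod 35. Write N = 35j + 7. Then (35j + 7)³ = 42875j³ + 25725j² + 5145j + 343 = 35(1225j³ + 735j² + 147j + 9) + 28, so N³ ≡ 28 (mod 35).

(⇐) Conversely, suppose N³ ≡ 28 (mod 35). The only residue r in {0, …, 34} with r³ ≡ 28 (mod 35) is r = 7, so N ≡ 7 (mod 35).

Equivalent; both directions hold.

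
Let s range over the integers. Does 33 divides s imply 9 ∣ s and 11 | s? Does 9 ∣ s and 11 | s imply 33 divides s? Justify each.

(⟸) Suppose 9 ∣ s and 11 ∣ s. Any common multiple of 9 and 11 is a multiple of their lcm; here gcd(9, 11) = 1, so lcm(9, 11) = 9·11 = 99, so 99 ∣ s. Since 33 ∣ 99, it follows that 33 ∣ s.

(⟹) This fails: take s = 33. Certainly 33 ∣ 33, but 9 ∤ 33.

Only the reverse direction holds.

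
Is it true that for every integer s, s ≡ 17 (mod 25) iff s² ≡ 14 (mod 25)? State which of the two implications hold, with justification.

Only the forward direction holds.

[⇒] Suppose s ≡ 17 (mod 25). Write s = 25j + 17. Then (25j + 17)² = 625j² + 850j + 289 = 25(25j² + 34j + 11) + 14, so s² ≡ 14 (mod 25).

[⇐] This fails: take s = 8. Then 8² = 64 ≡ 14 (mod 25), yet 8 ≡ 8 (mod 25), not 17.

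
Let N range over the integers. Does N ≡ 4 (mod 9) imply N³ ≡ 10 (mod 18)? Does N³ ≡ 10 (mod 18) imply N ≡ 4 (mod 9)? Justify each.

Both directions fail.

Forward direction. This fails: take N = 13. Then 13 ≡ 4 (mod 9), but 13³ = 2197 ≡ 1 (mod 18), not 10.

Converse. This fails: take N = 10. Then 10³ = 1000 ≡ 10 (mod 18), yet 10 ≡ 1 (mod 9), not 4.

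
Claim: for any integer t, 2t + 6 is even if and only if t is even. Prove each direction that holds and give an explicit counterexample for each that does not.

[⇒] This fails: take t = 1. Then 2t + 6 = 8, which is even, yet t = 1 is odd, not even.

[⇐] Suppose t is even. Since 2 is even, 2t is even for every t, so 2t + 6 has the same parity as 6, which is even. Hence 2t + 6 is even.

(⇒) fails; (⇐) holds.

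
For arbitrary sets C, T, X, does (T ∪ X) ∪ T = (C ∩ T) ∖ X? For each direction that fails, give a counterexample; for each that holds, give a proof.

(⊆) fails; (⊇) holds.

(⊇) Let x ∈ (C ∩ T) ∖ X. Then x ∈ C ∩ T and x ∉ X, from which x ∈ (T ∪ X) ∪ T.

(⊆) This inclusion fails. Take C = ∅, T = {1}, X = ∅; then 1 ∈ (T ∪ X) ∪ T but 1 ∉ (C ∩ T) ∖ X.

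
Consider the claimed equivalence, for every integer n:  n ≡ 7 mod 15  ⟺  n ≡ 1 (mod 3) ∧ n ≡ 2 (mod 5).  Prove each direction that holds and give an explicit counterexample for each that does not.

(←) If n ≡ 1 (mod 3) and n ≡ 2 (mod 5), then by the Chinese remainder theorem n ≡ 7 (mod 15). This is exactly n ≡ 7 (mod 15).

(→) Suppose n ≡ 7 (mod 15); write n = 15j + 7. Since 3 ∣ 15, reducing mod 3 gives n ≡ 7 ≡ 1 (mod 3); since 5 ∣ 15, reducing mod 5 gives n ≡ 7 ≡ 2 (mod 5).

Both implications hold.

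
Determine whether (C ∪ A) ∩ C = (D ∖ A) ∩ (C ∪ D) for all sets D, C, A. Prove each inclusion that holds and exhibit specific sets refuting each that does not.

Forward inclusion. This inclusion fails. Take D = ∅, C = {1}, A = ∅; then 1 ∈ (C ∪ A) ∩ C but 1 ∉ (D ∖ A) ∩ (C ∪ D).

Reverse inclusion. This inclusion fails. Take D = {1}, C = ∅, A = ∅; then 1 ∈ (D ∖ A) ∩ (C ∪ D) but 1 ∉ (C ∪ A) ∩ C.

Both inclusions fail.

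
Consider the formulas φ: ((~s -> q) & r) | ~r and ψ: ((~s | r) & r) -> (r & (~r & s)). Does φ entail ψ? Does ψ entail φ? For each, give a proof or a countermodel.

Only the reverse direction holds.

(⇒) This fails. Under q = T, s = F, r = T, the left side is true but the right side is false.

(⇐) Assume the antecedent. If q is true, ((~s -> q) & r) | ~r reduces to true regardless of the other variables. If q is false, the antecedent forces (q = F, s = F, r = F) or (q = F, s = T, r = F), and ((~s -> q) & r) | ~r holds there. Either way ((~s -> q) & r) | ~r holds.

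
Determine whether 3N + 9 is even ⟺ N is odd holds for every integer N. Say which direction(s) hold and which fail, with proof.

The biconditional holds.

[⇐] Suppose N is odd; write N = 2j + 1. Then 3N + 9 = 3·(2j + 1) + 9 = 2·3j + 12, which is even.

[⇒] Suppose 3N + 9 is even. Since 3 is odd, 3N and N have the same parity, so 3N + 9 ≡ N + 9 (mod 2). As 9 is odd, 3N + 9 is even exactly when N is odd. Thus N is odd.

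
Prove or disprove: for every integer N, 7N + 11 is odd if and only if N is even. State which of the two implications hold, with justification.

(⟹) Suppose 7N + 11 is odd. Since 7 is odd, 7N and N have the same parity, so 7N + 11 ≡ N + 11 (mod 2). As 11 is odd, 7N + 11 is odd exactly when N is even. Thus N is even.

(⟸) Conversely, suppose N is even; write N = 2j. Then 7N + 11 = 7·(2j) + 11 = 2·7j + 11, which is odd.

Both implications hold.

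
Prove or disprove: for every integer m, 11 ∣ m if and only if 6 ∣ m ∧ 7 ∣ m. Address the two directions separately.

Neither direction holds.

(→) This fails: take m = 11. Certainly 11 ∣ 11, but 6 ∤ 11.

(←) This fails: take m = 42. Both 6 ∣ 42 and 7 ∣ 42, yet 42 is not a multiple of 11 (since 42 = 3·11 + 9), so 11 ∤ 42.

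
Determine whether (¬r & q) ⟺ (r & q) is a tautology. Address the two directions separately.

Both directions fail.

(⟹) This fails. Under q = T, r = F, the left side is true but the right side is false.

(⟸) This fails. Under q = T, r = T, the left side is false but the right side is true.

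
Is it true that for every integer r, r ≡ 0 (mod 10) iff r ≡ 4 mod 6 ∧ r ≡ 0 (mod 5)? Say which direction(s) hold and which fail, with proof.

(⟹) This fails: r = 0 gives 0 ≡ 0 (mod 10) but 0 ≡ 0 (mod 6), so the conjunction on the right does not hold.

(⟸) Conversely, if r ≡ 4 (mod 6) and r ≡ 0 (mod 5), then by the Chinese remainder theorem r ≡ 10 (mod 30). Since 10 ≡ 0 (mod 10) and 10 ∣ 30, we get r ≡ 0 (mod 10).

Only the reverse direction holds.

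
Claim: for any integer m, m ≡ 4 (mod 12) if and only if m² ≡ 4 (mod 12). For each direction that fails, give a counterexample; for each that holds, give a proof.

(→) Suppose m ≡ 4 (mod 12). Write m = 12j + 4. Then (12j + 4)² = 144j² + 96j + 16 = 12(12j² + 8j + 1) + 4, so m² ≡ 4 (mod 12).

(←) This fails: take m = 2. Then 2² = 4 ≡ 4 (mod 12), yet 2 ≡ 2 (mod 12), not 4.

Not equivalent: only (⇒) holds.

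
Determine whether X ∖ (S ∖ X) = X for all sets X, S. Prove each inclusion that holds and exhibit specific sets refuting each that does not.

Both inclusions hold; the sets are equal.

(⊆) Let x ∈ X ∖ (S ∖ X). Then either x ∈ X and x ∉ S; or x ∈ X ∩ S. In each case x ∈ X, so X ∖ (S ∖ X) ⊆ X.

(⊇) Let x ∈ X. Then either x ∈ X and x ∉ S; or x ∈ X ∩ S. In each case x ∈ X ∖ (S ∖ X), so X ⊆ X ∖ (S ∖ X).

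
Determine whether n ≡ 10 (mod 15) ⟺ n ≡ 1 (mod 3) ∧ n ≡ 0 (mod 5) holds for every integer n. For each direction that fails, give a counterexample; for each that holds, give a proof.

(⇐) If n ≡ 1 (mod 3) and n ≡ 0 (mod 5), then by the Chinese remainder theorem n ≡ 10 (mod 15). This is exactly n ≡ 10 (mod 15).

(⇒) Suppose n ≡ 10 (mod 15); write n = 15j + 10. Since 3 ∣ 15, reducing mod 3 gives n ≡ 10 ≡ 1 (mod 3); since 5 ∣ 15, reducing mod 5 gives n ≡ 10 ≡ 0 (mod 5).

Both implications hold.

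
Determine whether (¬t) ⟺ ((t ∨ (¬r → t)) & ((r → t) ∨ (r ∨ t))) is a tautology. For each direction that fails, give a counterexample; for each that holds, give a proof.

Forward direction. This fails. Under t = F, r = F, the left side is true but the right side is false.

Converse. This fails. Under t = T, r = F, the left side is false but the right side is true.

Neither implication holds.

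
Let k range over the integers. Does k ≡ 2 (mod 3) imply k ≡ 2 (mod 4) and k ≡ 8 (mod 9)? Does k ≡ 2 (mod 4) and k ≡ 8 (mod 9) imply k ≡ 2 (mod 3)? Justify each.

[⇐] If k ≡ 2 (mod 4) and k ≡ 8 (mod 9), then by the Chinese remainder theorem k ≡ 26 (mod 36). Since 26 ≡ 2 (mod 3) and 3 ∣ 36, we get k ≡ 2 (mod 3).

[⇒] This fails: k = 32 gives 32 ≡ 2 (mod 3) but 32 ≡ 0 (mod 4), so the conjunction on the right does not hold.

Only the reverse direction holds.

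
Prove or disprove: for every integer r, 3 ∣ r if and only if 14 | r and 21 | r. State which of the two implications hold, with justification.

[⇒] This fails: take r = 3. Certainly 3 ∣ 3, but 14 ∤ 3.

[⇐] Suppose 14 ∣ r and 21 ∣ r. Any common multiple of 14 and 21 is a multiple of their lcm; here lcm(14, 21) = 14·21/gcd(14, 21) = 294/7 = 42, so 42 ∣ r. Since 3 ∣ 42, it follows that 3 ∣ r.

The forward direction fails; the converse holds.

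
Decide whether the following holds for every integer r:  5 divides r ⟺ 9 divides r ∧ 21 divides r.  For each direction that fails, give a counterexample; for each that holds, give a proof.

Forward direction. This fails: take r = 5. Certainly 5 ∣ 5, but 9 ∤ 5.

Converse. This fails: take r = 63. Both 9 ∣ 63 and 21 ∣ 63, yet 63 is not a multiple of 5 (since 63 = 12·5 + 3), so 5 ∤ 63.

(⇒) fails and (⇐) fails.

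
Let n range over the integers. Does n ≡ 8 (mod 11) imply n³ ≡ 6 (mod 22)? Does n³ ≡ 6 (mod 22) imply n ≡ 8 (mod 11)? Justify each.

Forward direction. This fails: take n = 19. Then 19 ≡ 8 (mod 11), but 19³ = 6859 ≡ 17 (mod 22), not 6.

Converse. The residues r modulo 22 with r³ ≡ 6 (mod 22) are exactly {8}, and each is ≡ 8 (mod 11).

Only the converse holds.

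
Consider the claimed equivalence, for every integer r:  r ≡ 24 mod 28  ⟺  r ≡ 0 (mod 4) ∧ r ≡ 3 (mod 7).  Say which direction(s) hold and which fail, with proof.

[⇒] Suppose r ≡ 24 (mod 28); write r = 28j + 24. Since 4 ∣ 28, reducing mod 4 gives r ≡ 24 ≡ 0 (mod 4); since 7 ∣ 28, reducing mod 7 gives r ≡ 24 ≡ 3 (mod 7).

[⇐] Conversely, if r ≡ 0 (mod 4) and r ≡ 3 (mod 7), then by the Chinese remainder theorem r ≡ 24 (mod 28). This is exactly r ≡ 24 (mod 28).

The biconditional holds.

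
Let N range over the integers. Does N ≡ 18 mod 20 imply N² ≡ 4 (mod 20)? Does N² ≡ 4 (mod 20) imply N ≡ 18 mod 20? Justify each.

Converse. This fails: take N = 2. Then 2² = 4 ≡ 4 (mod 20), yet 2 ≡ 2 (mod 20), not 18.

Forward direction. Suppose N ≡ 18 mod 20. Write N = 20j + 18. Then (20j + 18)² = 400j² + 720j + 324 = 20(20j² + 36j + 16) + 4, so N² ≡ 4 (mod 20).

The forward direction holds; the converse fails.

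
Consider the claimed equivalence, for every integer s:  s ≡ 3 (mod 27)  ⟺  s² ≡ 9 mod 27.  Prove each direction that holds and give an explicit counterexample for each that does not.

Not equivalent: only (⇒) holds.

Converse. This fails: take s = 6. Then 6² = 36 ≡ 9 (mod 27), yet 6 ≡ 6 (mod 27), not 3.

Forward direction. Suppose s ≡ 3 (mod 27). Write s = 27j + 3. Then (27j + 3)² = 729j² + 162j + 9 = 27(27j² + 6j) + 9, so s² ≡ 9 (mod 27).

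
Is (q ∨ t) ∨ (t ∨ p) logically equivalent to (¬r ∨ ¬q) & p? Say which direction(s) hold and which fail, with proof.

(→) This fails. Under t = T, q = F, p = F, r = F, the left side is true but the right side is false.

(←) Assume the antecedent. If p is true, (q ∨ t) ∨ (t ∨ p) reduces to true regardless of the other variables. If p is false, the antecedent cannot hold. Either way (q ∨ t) ∨ (t ∨ p) holds.

(⇒) fails; (⇐) holds.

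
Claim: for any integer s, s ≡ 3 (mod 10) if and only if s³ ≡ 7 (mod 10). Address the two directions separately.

Both directions hold.

(⟹) Suppose s ≡ 3 (mod 10). Write s = 10j + 3. Then (10j + 3)³ = 1000j³ + 900j² + 270j + 27 = 10(100j³ + 90j² + 27j + 2) + 7, so s³ ≡ 7 (mod 10).

(⟸) Conversely, suppose s³ ≡ 7 (mod 10). The only residue r in {0, …, 9} with r³ ≡ 7 (mod 10) is r = 3, so s ≡ 3 (mod 10).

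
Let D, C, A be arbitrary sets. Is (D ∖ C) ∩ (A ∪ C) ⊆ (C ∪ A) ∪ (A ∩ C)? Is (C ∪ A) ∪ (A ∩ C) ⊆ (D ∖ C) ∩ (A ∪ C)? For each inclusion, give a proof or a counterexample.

(⊇) This inclusion fails. Take D = ∅, C = {1}, A = ∅; then 1 ∈ (C ∪ A) ∪ (A ∩ C) but 1 ∉ (D ∖ C) ∩ (A ∪ C).

(⊆) Let x ∈ (D ∖ C) ∩ (A ∪ C). Then x ∈ D ∩ A and x ∉ C, from which x ∈ (C ∪ A) ∪ (A ∩ C).

(⊆) holds; (⊇) fails.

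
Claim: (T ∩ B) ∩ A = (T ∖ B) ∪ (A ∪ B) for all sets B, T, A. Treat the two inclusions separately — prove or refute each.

(⟹) Let x ∈ (T ∩ B) ∩ A. Then x ∈ B ∩ T ∩ A, from which x ∈ (T ∖ B) ∪ (A ∪ B).

(⟸) This inclusion fails. Take B = {1}, T = ∅, A = ∅; then 1 ∈ (T ∖ B) ∪ (A ∪ B) but 1 ∉ (T ∩ B) ∩ A.

Only the forward inclusion holds.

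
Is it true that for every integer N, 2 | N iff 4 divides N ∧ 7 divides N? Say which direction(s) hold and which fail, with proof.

(⇐) Suppose 4 ∣ N and 7 ∣ N. Any common multiple of 4 and 7 is a multiple of their lcm; here gcd(4, 7) = 1, so lcm(4, 7) = 4·7 = 28, so 28 ∣ N. Since 2 ∣ 28, it follows that 2 ∣ N.

(⇒) This fails: take N = 2. Certainly 2 ∣ 2, but 4 ∤ 2.

Only the reverse direction holds.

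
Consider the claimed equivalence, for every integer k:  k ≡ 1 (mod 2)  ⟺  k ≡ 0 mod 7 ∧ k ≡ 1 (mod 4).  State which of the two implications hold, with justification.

(→) This fails: k = 1 gives 1 ≡ 1 (mod 2) but 1 ≡ 1 (mod 7), so the conjunction on the right does not hold.

(←) Conversely, if k ≡ 0 (mod 7) and k ≡ 1 (mod 4), then by the Chinese remainder theorem k ≡ 21 (mod 28). Since 21 ≡ 1 (mod 2) and 2 ∣ 28, we get k ≡ 1 (mod 2).

Only the converse holds.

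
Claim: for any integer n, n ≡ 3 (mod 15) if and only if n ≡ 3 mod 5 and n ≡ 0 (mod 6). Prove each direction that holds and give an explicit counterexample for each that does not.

(⇒) fails; (⇐) holds.

(⇐) If n ≡ 3 (mod 5) and n ≡ 0 (mod 6), then by the Chinese remainder theorem n ≡ 18 (mod 30). Since 18 ≡ 3 (mod 15) and 15 ∣ 30, we get n ≡ 3 (mod 15).

(⇒) This fails: n = 3 gives 3 ≡ 3 (mod 15) but 3 ≡ 3 (mod 6), so the conjunction on the right does not hold.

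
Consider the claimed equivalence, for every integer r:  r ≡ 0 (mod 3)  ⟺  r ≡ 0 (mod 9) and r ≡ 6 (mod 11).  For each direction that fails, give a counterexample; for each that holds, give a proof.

Only the converse holds.

(⟸) If r ≡ 0 (mod 9) and r ≡ 6 (mod 11), then by the Chinese remainder theorem r ≡ 72 (mod 99). Since 72 ≡ 0 (mod 3) and 3 ∣ 99, we get r ≡ 0 (mod 3).

(⟹) This fails: r = 0 gives 0 ≡ 0 (mod 3) but 0 ≡ 0 (mod 11), so the conjunction on the right does not hold.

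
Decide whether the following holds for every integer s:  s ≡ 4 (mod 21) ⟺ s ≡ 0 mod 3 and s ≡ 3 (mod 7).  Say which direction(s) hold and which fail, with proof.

(→) This fails: s = 4 gives 4 ≡ 4 (mod 21) but 4 ≡ 1 (mod 3), so the conjunction on the right does not hold.

(←) This fails: s = 3 satisfies both congruences on the right (3 ≡ 0 mod 3 and 3 ≡ 3 mod 7) yet 3 ≡ 3 (mod 21), not 4.

Both directions fail.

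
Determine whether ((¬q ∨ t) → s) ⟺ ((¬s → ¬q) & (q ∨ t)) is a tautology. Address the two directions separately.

Neither direction holds.

[⇒] This fails. Under t = F, q = T, s = F, the left side is true but the right side is false.

[⇐] This fails. Under t = T, q = F, s = F, the left side is false but the right side is true.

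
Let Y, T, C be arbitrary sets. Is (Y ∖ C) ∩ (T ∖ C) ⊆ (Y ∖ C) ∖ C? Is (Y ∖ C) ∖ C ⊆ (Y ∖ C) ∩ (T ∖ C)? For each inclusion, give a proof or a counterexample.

(⟹) Let x ∈ (Y ∖ C) ∩ (T ∖ C). Then x ∈ Y ∩ T and x ∉ C, from which x ∈ (Y ∖ C) ∖ C.

(⟸) This inclusion fails. Take Y = {1}, T = ∅, C = ∅; then 1 ∈ (Y ∖ C) ∖ C but 1 ∉ (Y ∖ C) ∩ (T ∖ C).

(⊆) holds; (⊇) fails.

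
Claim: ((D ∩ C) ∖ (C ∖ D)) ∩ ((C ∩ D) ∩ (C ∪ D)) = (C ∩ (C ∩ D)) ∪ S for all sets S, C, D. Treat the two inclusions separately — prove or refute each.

Reverse inclusion. This inclusion fails. Take S = {1}, C = ∅, D = ∅; then 1 ∈ (C ∩ (C ∩ D)) ∪ S but 1 ∉ ((D ∩ C) ∖ (C ∖ D)) ∩ ((C ∩ D) ∩ (C ∪ D)).

Forward inclusion. Let x ∈ ((D ∩ C) ∖ (C ∖ D)) ∩ ((C ∩ D) ∩ (C ∪ D)). Then either x ∈ C ∩ D and x ∉ S; or x ∈ S ∩ C ∩ D. In each case x ∈ (C ∩ (C ∩ D)) ∪ S, so ((D ∩ C) ∖ (C ∖ D)) ∩ ((C ∩ D) ∩ (C ∪ D)) ⊆ (C ∩ (C ∩ D)) ∪ S.

Only the forward inclusion holds.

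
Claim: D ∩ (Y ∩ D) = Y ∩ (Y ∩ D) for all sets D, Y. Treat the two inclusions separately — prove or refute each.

(⊆) Let x ∈ D ∩ (Y ∩ D). Then x ∈ D ∩ Y, from which x ∈ Y ∩ (Y ∩ D).

(⊇) Let x ∈ Y ∩ (Y ∩ D). Then x ∈ D ∩ Y, from which x ∈ D ∩ (Y ∩ D).

Both inclusions hold.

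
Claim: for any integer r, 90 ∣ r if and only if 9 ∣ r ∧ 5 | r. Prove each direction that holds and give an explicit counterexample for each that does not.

[⇐] This fails: take r = 45. Both 9 ∣ 45 and 5 ∣ 45, yet 45 is not a multiple of 90 (since 45 = 0·90 + 45), so 90 ∤ 45.

[⇒] If 90 ∣ r, write r = 90q. Since 90 = 10·9, r = 9·(10q), so 9 ∣ r; and since 90 = 18·5, r = 5·(18q), so 5 ∣ r.

Not equivalent: only (⇒) holds.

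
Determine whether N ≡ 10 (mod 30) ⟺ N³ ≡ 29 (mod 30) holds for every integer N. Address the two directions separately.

[⇒] This fails: take N = 10. Then 10 ≡ 10 (mod 30), but 10³ = 1000 ≡ 10 (mod 30), not 29.

[⇐] This fails: take N = 29. Then 29³ = 24389 ≡ 29 (mod 30), yet 29 ≡ 29 (mod 30), not 10.

(⇒) fails and (⇐) fails.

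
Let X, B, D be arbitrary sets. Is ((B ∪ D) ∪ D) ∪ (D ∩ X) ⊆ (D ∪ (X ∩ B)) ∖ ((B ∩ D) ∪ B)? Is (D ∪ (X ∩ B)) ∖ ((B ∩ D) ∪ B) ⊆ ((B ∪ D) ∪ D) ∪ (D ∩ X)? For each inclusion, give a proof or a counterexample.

(⟹) This inclusion fails. Take X = ∅, B = {1}, D = ∅; then 1 ∈ ((B ∪ D) ∪ D) ∪ (D ∩ X) but 1 ∉ (D ∪ (X ∩ B)) ∖ ((B ∩ D) ∪ B).

(⟸) Let x ∈ (D ∪ (X ∩ B)) ∖ ((B ∩ D) ∪ B). Then either x ∈ D and x ∉ X, B; or x ∈ X ∩ D and x ∉ B. In each case x ∈ ((B ∪ D) ∪ D) ∪ (D ∩ X), so (D ∪ (X ∩ B)) ∖ ((B ∩ D) ∪ B) ⊆ ((B ∪ D) ∪ D) ∪ (D ∩ X).

(⊆) fails; (⊇) holds.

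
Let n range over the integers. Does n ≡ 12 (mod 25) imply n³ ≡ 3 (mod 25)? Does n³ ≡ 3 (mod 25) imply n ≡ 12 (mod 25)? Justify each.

(⟹) Suppose n ≡ 12 (mod 25). Write n = 25j + 12. Then (25j + 12)³ = 15625j³ + 22500j² + 10800j + 1728 = 25(625j³ + 900j² + 432j + 69) + 3, so n³ ≡ 3 (mod 25).

(⟸) Conversely, suppose n³ ≡ 3 (mod 25). The only residue r in {0, …, 24} with r³ ≡ 3 (mod 25) is r = 12, so n ≡ 12 (mod 25).

Equivalent; both directions hold.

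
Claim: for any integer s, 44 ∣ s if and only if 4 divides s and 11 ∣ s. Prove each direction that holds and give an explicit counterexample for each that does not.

Both directions hold; the statement is true.

(⇐) Suppose 4 ∣ s and 11 ∣ s. Any common multiple of 4 and 11 is a multiple of their lcm; here gcd(4, 11) = 1, so lcm(4, 11) = 4·11 = 44, so 44 ∣ s.

(⇒) If 44 ∣ s, write s = 44q. Since 44 = 11·4, s = 4·(11q), so 4 ∣ s; and since 44 = 4·11, s = 11·(4q), so 11 ∣ s.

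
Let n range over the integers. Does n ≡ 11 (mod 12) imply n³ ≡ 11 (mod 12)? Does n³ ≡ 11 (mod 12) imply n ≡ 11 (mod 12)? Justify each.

[⇐] Suppose n³ ≡ 11 (mod 12). The only residue r in {0, …, 11} with r³ ≡ 11 (mod 12) is r = 11, so n ≡ 11 (mod 12).

[⇒] Suppose n ≡ 11 (mod 12). Write n = 12j + 11. Then (12j + 11)³ = 1728j³ + 4752j² + 4356j + 1331 = 12(144j³ + 396j² + 363j + 110) + 11, so n³ ≡ 11 (mod 12).

Equivalent; both directions hold.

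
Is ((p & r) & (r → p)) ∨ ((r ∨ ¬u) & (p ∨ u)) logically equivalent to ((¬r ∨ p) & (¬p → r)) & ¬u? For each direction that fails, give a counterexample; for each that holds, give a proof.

(⟸) Assume the antecedent. If p is true, the antecedent forces (p = T, r = F, u = F) or (p = T, r = T, u = F), and the consequent holds there. If p is false, the antecedent cannot hold. Either way the consequent holds.

(⟹) This fails. Under p = F, r = T, u = T, the left side is true but the right side is false.

The forward direction fails; the converse holds.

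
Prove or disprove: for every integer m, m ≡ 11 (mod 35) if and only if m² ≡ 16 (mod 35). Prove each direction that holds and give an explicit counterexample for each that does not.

(⇒) Suppose m ≡ 11 (mod 35). Write m = 35j + 11. Then (35j + 11)² = 1225j² + 770j + 121 = 35(35j² + 22j + 3) + 16, so m² ≡ 16 (mod 35).

(⇐) This fails: take m = 4. Then 4² = 16 ≡ 16 (mod 35), yet 4 ≡ 4 (mod 35), not 11.

The forward direction holds; the converse fails.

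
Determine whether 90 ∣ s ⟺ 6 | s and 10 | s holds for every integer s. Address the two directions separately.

[⇐] This fails: take s = 30. Both 6 ∣ 30 and 10 ∣ 30, yet 30 is not a multiple of 90 (since 30 = 0·90 + 30), so 90 ∤ 30.

[⇒] If 90 ∣ s, write s = 90q. Since 90 = 15·6, s = 6·(15q), so 6 ∣ s; and since 90 = 9·10, s = 10·(9q), so 10 ∣ s.

Only the forward direction holds.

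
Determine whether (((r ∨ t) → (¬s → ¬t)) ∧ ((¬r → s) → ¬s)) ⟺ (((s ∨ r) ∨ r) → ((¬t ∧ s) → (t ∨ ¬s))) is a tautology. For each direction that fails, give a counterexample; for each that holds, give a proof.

(⇒) Assume the antecedent. If s is true, the antecedent cannot hold. If s is false, the consequent reduces to true regardless of the other variables. Either way the consequent holds.

(⇐) This fails. Under s = F, t = T, r = F, the left side is false but the right side is true.

Only the forward direction holds.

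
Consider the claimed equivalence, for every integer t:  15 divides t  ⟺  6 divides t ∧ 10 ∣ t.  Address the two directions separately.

Only the converse holds.

(⟹) This fails: take t = 15. Certainly 15 ∣ 15, but 6 ∤ 15.

(⟸) Suppose 6 ∣ t and 10 ∣ t. Any common multiple of 6 and 10 is a multiple of their lcm; here lcm(6, 10) = 6·10/gcd(6, 10) = 60/2 = 30, so 30 ∣ t. Since 15 ∣ 30, it follows that 15 ∣ t.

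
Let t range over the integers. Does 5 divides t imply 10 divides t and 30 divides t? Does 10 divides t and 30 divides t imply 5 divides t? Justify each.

(⟸) Suppose 10 ∣ t and 30 ∣ t. Any common multiple of 10 and 30 is a multiple of their lcm; here lcm(10, 30) = 10·30/gcd(10, 30) = 300/10 = 30, so 30 ∣ t. Since 5 ∣ 30, it follows that 5 ∣ t.

(⟹) This fails: take t = 5. Certainly 5 ∣ 5, but 10 ∤ 5.

The forward direction fails; the converse holds.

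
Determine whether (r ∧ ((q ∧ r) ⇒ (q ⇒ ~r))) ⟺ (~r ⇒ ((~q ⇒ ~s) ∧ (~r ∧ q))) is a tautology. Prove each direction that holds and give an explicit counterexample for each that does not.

[⇒] Assume the antecedent. If r is true, ~r ⇒ ((~q ⇒ ~s) ∧ (~r ∧ q)) reduces to true regardless of the other variables. If r is false, the antecedent cannot hold. Either way ~r ⇒ ((~q ⇒ ~s) ∧ (~r ∧ q)) holds.

[⇐] This fails. Under r = F, s = F, q = T, the left side is false but the right side is true.

Only the forward implication holds.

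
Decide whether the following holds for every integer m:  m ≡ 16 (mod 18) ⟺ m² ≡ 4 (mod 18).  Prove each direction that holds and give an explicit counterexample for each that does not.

The forward direction holds; the converse fails.

(⟸) This fails: take m = 2. Then 2² = 4 ≡ 4 (mod 18), yet 2 ≡ 2 (mod 18), not 16.

(⟹) Suppose m ≡ 16 (mod 18). Write m = 18j + 16. Then (18j + 16)² = 324j² + 576j + 256 = 18(18j² + 32j + 14) + 4, so m² ≡ 4 (mod 18).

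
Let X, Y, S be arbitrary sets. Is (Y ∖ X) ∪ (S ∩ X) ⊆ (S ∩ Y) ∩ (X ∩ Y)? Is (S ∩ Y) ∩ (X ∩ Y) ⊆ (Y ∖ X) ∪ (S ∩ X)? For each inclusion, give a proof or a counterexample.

(⊆) fails; (⊇) holds.

(⊆) This inclusion fails. Take X = ∅, Y = {1}, S = ∅; then 1 ∈ (Y ∖ X) ∪ (S ∩ X) but 1 ∉ (S ∩ Y) ∩ (X ∩ Y).

(⊇) Let x ∈ (S ∩ Y) ∩ (X ∩ Y). Then x ∈ X ∩ Y ∩ S, from which x ∈ (Y ∖ X) ∪ (S ∩ X).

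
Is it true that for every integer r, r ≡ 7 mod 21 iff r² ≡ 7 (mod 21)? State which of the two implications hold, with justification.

(⇒) Suppose r ≡ 7 mod 21. Write r = 21j + 7. Then (21j + 7)² = 441j² + 294j + 49 = 21(21j² + 14j + 2) + 7, so r² ≡ 7 (mod 21).

(⇐) This fails: take r = 14. Then 14² = 196 ≡ 7 (mod 21), yet 14 ≡ 14 (mod 21), not 7.

Not equivalent: only (⇒) holds.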